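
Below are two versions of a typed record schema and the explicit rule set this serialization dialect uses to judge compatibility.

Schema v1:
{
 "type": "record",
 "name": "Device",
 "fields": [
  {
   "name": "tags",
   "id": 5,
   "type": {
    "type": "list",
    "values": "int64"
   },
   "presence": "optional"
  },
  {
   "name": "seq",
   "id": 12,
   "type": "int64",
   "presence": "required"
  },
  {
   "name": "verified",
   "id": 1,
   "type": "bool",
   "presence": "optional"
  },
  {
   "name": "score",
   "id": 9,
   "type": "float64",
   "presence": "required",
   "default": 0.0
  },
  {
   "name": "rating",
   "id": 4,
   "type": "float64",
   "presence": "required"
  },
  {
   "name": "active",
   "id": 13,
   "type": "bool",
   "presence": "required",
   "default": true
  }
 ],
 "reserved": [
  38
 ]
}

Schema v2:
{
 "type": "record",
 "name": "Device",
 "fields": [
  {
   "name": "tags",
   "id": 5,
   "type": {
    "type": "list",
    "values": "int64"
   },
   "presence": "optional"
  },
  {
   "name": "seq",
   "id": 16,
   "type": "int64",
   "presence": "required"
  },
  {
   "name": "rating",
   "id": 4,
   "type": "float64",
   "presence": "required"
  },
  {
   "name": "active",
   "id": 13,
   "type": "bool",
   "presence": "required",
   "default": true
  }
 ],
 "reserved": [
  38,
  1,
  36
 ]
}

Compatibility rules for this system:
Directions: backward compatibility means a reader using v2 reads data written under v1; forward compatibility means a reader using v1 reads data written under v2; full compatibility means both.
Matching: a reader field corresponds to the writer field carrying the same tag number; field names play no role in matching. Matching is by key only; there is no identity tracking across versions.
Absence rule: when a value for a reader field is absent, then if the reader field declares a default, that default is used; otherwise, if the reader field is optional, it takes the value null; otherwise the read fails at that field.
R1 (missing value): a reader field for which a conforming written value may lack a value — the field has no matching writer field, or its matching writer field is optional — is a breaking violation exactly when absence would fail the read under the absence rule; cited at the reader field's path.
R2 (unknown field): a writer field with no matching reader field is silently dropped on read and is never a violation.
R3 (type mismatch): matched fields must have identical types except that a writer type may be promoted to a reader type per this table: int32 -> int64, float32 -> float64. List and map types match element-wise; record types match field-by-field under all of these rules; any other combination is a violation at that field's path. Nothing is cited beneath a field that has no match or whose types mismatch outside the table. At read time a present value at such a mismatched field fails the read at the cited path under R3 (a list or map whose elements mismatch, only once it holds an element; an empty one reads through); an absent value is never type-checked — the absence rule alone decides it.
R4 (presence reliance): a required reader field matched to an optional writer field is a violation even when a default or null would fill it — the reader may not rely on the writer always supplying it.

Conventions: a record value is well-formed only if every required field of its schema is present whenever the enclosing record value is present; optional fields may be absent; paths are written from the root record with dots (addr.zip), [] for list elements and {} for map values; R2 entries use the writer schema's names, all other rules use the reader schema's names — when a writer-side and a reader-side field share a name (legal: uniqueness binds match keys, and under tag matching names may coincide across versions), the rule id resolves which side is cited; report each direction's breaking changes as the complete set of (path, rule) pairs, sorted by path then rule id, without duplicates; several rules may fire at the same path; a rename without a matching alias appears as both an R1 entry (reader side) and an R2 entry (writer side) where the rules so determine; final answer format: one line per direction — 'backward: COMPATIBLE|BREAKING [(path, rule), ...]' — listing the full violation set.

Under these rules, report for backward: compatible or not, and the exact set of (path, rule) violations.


backward: BREAKING [(seq, R1)]

in Device below, arrows point writer -> reader
backward for Device (reader v2, writer v1):
  list<int64> -> list<int64>, writer optional: tags aligns to tags
  seq: no writer match
  float64 -> float64, writer required: rating aligns to rating
  bool -> bool, writer required: active aligns to active
  seq (writer side), unknown to reader
  verified (writer side), unknown to reader
  score (writer side), unknown to reader
  rule R1 violated at seq
  => 1 violation(s): backward is BREAKING for Device
the other Device changes do not affect what is asked:
  removed field score from record Device -> fires no rule on Device, leaving the asked answer as it is
  removed field verified from record Device (its key 1 joins the reserved list) -> fires no rule on Device, leaving the asked answer as it is


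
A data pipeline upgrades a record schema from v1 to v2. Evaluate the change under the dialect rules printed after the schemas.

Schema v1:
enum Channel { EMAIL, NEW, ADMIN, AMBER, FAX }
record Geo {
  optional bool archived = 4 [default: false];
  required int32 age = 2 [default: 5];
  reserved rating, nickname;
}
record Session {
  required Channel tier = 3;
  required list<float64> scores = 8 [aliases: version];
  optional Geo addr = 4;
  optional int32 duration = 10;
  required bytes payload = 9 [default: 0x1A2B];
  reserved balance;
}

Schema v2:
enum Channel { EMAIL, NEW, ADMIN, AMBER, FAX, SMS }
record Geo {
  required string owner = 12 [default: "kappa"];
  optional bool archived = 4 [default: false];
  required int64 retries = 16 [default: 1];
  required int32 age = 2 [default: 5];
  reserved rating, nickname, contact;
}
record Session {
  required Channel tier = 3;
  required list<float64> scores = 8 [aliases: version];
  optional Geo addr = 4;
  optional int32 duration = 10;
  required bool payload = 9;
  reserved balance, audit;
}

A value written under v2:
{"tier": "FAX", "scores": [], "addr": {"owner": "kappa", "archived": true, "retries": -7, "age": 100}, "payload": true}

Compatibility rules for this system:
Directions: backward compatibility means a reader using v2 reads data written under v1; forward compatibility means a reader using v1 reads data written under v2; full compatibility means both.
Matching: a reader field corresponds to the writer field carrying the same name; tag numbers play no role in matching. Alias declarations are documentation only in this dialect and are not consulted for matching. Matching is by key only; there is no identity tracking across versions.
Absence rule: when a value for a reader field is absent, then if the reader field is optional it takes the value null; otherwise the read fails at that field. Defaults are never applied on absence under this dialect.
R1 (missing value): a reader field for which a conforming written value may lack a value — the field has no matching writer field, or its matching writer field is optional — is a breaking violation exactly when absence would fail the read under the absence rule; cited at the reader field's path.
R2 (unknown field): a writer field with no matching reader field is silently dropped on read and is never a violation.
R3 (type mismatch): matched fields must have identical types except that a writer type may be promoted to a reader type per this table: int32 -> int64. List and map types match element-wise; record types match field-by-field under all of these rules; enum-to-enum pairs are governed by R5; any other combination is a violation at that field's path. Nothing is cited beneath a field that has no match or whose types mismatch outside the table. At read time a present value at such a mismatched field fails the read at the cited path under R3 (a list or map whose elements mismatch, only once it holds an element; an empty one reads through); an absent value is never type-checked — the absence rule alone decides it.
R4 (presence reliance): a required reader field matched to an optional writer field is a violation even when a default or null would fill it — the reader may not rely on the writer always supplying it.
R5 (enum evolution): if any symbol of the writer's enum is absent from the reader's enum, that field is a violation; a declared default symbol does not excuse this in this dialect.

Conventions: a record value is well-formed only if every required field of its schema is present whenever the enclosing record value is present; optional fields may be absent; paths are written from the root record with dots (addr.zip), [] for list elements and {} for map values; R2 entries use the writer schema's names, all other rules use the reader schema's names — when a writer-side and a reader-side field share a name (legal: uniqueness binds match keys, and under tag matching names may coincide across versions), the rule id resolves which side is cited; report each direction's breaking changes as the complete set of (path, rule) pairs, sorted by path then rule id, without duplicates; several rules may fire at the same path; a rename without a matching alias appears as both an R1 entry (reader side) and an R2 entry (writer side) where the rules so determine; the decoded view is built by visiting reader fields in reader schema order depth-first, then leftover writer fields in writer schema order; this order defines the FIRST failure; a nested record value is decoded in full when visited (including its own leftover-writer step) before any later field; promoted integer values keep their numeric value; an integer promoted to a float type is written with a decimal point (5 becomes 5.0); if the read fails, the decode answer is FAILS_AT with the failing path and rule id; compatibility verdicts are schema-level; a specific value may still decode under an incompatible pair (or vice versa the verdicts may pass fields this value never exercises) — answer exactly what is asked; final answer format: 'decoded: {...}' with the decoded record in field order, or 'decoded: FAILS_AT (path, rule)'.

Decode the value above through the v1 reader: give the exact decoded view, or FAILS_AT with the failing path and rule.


decoded: FAILS_AT (payload, R3)

each type pair in Session: writer, then reader
migrating the Session value to v1:
  tier := "FAX"
  scores := []
  addr.archived := true
  addr.age := 100
  writer addr.owner: no reader field; dropped
  writer addr.retries: no reader field; dropped
  duration := null (missing; optional => null)
  read fails at payload under R3
  => FAILS_AT (payload, R3)
the other Session changes do not affect what is asked:
  added field retries to record Geo: required int64, tag 16, default 1 (in v2 it sits immediately before age) -> schema-level compatibility only; this Session value's decode is unchanged
  added field owner to record Geo: required string, tag 12, default "kappa" (in v2 it sits immediately before archived) -> schema-level compatibility only; this Session value's decode is unchanged
  enum Channel (field tier in record Session): symbol SMS added -> schema-level compatibility only; this Session value's decode is unchanged


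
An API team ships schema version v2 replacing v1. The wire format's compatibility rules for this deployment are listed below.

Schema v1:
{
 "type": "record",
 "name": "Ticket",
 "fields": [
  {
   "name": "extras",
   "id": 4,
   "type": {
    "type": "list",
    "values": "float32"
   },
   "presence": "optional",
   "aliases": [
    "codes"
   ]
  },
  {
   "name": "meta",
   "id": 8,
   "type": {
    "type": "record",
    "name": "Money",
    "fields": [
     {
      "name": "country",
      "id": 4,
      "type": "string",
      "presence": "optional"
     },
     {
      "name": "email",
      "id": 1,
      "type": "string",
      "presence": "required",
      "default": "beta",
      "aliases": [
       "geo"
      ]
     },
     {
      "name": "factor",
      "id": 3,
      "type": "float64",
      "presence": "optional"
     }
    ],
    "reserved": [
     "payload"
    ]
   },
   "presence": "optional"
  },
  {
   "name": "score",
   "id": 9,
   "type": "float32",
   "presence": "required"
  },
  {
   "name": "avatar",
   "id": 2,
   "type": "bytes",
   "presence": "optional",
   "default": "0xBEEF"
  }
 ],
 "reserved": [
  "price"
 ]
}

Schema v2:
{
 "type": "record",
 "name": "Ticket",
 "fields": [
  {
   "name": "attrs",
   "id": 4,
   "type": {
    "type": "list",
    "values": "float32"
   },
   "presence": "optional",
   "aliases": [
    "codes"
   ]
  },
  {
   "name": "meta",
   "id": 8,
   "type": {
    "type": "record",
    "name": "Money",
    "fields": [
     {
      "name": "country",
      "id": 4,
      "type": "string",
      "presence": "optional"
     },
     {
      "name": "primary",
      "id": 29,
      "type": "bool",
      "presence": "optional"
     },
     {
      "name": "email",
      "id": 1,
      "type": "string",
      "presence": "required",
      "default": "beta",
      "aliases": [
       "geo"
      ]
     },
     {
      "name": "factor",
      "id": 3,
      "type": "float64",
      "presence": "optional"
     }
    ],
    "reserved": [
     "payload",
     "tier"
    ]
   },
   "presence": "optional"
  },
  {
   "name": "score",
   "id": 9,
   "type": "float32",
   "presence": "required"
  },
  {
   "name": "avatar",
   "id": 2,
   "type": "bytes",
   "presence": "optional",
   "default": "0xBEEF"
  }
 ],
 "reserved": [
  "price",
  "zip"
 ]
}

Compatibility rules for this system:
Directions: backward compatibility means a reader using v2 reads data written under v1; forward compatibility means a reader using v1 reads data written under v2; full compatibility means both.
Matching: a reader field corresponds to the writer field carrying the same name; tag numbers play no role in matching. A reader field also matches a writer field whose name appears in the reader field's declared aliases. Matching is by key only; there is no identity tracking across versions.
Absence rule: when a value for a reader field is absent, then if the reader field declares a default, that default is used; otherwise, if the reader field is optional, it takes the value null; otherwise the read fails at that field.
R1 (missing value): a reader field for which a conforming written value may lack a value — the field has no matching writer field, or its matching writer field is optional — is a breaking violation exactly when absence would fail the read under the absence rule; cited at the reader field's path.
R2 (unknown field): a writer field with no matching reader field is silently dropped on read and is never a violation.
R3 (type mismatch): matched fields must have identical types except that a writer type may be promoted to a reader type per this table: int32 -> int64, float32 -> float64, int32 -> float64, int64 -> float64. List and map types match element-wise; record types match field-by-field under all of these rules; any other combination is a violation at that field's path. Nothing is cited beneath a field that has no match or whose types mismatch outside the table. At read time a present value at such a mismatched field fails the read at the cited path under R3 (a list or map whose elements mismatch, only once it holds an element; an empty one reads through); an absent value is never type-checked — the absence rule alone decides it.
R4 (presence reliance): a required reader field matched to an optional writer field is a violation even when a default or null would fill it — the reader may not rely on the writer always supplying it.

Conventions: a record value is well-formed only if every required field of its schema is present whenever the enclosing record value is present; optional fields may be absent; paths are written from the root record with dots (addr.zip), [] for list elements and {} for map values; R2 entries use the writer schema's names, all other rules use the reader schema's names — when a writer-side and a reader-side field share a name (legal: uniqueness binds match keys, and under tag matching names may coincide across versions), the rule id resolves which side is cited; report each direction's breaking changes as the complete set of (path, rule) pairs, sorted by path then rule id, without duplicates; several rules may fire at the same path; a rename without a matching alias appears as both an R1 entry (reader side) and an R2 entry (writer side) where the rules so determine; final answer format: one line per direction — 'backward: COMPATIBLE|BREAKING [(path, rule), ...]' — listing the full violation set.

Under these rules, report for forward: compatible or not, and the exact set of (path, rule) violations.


arrows below run writer -> reader for Ticket
forward on Ticket — v1 reading data written by v2:
  extras: no writer-side match
  writer optional, Money -> Money: reader meta maps from writer meta
  writer required, float32 -> float32: reader score maps from writer score
  writer optional, bytes -> bytes: reader avatar maps from writer avatar
  writer attrs: unknown to reader
  writer optional, string -> string: reader meta.country maps from writer meta.country
  writer required, string -> string: reader meta.email maps from writer meta.email
  writer optional, float64 -> float64: reader meta.factor maps from writer meta.factor
  writer meta.primary: unknown to reader
  => no violations; forward on Ticket: COMPATIBLE
checking off the Ticket differences that do not matter here:
  added field primary to record Money: optional bool, tag 29 (in v2 it sits immediately before email) -> inert for the asked Ticket verdict: nothing fires
  renamed field extras to attrs in record Ticket -> inert for the asked Ticket verdict: nothing fires

forward: COMPATIBLE []


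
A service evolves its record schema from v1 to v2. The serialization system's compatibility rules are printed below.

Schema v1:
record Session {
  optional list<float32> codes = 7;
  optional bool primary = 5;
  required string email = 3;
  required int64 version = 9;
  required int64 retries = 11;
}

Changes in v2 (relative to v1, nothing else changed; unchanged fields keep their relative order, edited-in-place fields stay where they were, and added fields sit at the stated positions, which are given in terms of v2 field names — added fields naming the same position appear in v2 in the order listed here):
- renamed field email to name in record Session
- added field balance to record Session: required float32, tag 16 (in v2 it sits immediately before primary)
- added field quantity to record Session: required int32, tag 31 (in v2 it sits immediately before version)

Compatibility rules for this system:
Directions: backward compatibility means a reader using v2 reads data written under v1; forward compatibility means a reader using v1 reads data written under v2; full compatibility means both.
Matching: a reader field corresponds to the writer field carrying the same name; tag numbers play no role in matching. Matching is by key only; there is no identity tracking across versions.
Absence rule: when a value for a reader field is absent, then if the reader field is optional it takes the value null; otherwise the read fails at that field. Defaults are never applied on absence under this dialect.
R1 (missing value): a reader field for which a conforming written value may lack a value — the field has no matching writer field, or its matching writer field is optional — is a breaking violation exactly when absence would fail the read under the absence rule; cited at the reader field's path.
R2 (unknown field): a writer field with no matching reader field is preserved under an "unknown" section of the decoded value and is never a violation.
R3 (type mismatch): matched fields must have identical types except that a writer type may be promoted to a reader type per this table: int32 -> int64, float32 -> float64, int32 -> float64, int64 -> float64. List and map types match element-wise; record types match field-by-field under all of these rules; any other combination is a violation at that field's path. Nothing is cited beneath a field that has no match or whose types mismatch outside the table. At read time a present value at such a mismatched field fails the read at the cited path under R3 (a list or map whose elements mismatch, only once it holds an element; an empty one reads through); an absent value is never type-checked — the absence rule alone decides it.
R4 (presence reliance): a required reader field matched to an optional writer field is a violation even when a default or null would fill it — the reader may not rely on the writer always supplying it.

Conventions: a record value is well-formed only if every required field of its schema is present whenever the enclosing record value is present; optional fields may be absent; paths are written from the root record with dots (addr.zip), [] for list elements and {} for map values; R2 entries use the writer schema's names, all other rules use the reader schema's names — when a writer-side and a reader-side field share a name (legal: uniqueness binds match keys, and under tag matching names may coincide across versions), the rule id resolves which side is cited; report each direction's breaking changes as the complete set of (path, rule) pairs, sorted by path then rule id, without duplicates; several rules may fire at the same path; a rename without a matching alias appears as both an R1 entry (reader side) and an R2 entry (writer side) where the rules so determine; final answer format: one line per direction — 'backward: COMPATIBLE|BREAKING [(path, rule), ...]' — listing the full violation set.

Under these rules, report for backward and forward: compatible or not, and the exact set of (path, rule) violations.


in Session below, arrows point writer -> reader
checking backward for Session: reader v2 against writer v1:
  codes <- codes (list<float32> -> list<float32>, writer optional)
  balance: no writer match
  primary <- primary (bool -> bool, writer optional)
  name: no writer match
  quantity: no writer match
  version <- version (int64 -> int64, writer required)
  retries <- retries (int64 -> int64, writer required)
  email (writer side), unknown to reader
  rule R1 violated at balance
  rule R1 violated at name
  rule R1 violated at quantity
  => 3 violation(s): backward is BREAKING for Session
checking forward for Session: reader v1 against writer v2:
  codes <- codes (list<float32> -> list<float32>, writer optional)
  primary <- primary (bool -> bool, writer optional)
  email: no writer match
  version <- version (int64 -> int64, writer required)
  retries <- retries (int64 -> int64, writer required)
  balance (writer side), unknown to reader
  name (writer side), unknown to reader
  quantity (writer side), unknown to reader
  rule R1 violated at email
  => 1 violation(s): forward is BREAKING for Session

backward: BREAKING [(balance, R1), (name, R1), (quantity, R1)]; forward: BREAKING [(email, R1)]


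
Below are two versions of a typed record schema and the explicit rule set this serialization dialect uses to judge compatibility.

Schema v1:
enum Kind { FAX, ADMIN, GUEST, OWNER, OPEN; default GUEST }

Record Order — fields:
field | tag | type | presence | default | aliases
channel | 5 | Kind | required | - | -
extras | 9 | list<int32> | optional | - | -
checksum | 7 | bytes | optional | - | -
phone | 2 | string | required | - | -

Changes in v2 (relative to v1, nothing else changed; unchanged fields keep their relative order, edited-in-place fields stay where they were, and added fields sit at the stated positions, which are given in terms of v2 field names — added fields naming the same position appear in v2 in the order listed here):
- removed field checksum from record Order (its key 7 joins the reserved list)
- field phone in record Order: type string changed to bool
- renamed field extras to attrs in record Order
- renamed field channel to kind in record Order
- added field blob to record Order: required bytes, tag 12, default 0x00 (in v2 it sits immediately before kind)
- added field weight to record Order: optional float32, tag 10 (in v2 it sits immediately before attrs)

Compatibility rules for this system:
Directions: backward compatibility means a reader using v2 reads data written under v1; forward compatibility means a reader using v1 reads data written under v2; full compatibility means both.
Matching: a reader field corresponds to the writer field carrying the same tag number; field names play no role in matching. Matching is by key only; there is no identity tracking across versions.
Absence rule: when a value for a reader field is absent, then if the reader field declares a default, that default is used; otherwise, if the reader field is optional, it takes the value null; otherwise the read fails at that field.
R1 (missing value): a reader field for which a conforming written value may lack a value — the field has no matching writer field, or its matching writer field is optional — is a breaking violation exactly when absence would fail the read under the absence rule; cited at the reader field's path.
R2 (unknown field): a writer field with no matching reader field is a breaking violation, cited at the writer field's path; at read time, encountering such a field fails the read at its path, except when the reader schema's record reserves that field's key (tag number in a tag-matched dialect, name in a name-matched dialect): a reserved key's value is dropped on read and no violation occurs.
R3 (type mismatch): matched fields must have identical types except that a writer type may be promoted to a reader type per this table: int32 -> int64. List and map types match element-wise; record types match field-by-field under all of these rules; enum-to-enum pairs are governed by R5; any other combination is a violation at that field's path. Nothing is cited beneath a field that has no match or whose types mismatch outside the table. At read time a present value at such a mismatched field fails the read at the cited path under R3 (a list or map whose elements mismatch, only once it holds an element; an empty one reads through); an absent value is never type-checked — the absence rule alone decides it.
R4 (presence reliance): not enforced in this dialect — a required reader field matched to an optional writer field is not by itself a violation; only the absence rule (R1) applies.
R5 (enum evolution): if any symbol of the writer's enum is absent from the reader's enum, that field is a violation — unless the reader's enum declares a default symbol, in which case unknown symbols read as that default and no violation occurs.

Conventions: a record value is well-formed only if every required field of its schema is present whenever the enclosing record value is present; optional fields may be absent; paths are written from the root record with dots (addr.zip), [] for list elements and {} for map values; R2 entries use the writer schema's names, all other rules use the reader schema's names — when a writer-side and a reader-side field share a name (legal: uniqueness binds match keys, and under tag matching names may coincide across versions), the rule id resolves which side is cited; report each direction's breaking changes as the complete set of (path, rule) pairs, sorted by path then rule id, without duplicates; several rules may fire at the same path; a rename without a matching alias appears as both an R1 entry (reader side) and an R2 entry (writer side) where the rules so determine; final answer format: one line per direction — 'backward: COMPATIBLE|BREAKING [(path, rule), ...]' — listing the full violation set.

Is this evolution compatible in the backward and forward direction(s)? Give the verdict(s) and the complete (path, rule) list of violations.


each type pair in Order: writer, then reader
backward analysis of Order with v2 as reader and v1 as writer:
  blob has no writer counterpart
  Kind -> Kind, writer required: kind aligns to channel
  weight has no writer counterpart
  list<int32> -> list<int32>, writer optional: attrs aligns to extras
  string -> bool, writer required: phone aligns to phone
  checksum (writer side), unknown to reader
  R3 fires at phone
  => 1 violation(s): backward is BREAKING for Order
forward analysis of Order with v1 as reader and v2 as writer:
  Kind -> Kind, writer required: channel aligns to kind
  list<int32> -> list<int32>, writer optional: extras aligns to attrs
  checksum has no writer counterpart
  bool -> string, writer required: phone aligns to phone
  blob (writer side), unknown to reader
  weight (writer side), unknown to reader
  R2 fires at blob
  R3 fires at phone
  R2 fires at weight
  => 3 violation(s): forward is BREAKING for Order

backward: BREAKING [(phone, R3)]; forward: BREAKING [(blob, R2), (phone, R3), (weight, R2)]


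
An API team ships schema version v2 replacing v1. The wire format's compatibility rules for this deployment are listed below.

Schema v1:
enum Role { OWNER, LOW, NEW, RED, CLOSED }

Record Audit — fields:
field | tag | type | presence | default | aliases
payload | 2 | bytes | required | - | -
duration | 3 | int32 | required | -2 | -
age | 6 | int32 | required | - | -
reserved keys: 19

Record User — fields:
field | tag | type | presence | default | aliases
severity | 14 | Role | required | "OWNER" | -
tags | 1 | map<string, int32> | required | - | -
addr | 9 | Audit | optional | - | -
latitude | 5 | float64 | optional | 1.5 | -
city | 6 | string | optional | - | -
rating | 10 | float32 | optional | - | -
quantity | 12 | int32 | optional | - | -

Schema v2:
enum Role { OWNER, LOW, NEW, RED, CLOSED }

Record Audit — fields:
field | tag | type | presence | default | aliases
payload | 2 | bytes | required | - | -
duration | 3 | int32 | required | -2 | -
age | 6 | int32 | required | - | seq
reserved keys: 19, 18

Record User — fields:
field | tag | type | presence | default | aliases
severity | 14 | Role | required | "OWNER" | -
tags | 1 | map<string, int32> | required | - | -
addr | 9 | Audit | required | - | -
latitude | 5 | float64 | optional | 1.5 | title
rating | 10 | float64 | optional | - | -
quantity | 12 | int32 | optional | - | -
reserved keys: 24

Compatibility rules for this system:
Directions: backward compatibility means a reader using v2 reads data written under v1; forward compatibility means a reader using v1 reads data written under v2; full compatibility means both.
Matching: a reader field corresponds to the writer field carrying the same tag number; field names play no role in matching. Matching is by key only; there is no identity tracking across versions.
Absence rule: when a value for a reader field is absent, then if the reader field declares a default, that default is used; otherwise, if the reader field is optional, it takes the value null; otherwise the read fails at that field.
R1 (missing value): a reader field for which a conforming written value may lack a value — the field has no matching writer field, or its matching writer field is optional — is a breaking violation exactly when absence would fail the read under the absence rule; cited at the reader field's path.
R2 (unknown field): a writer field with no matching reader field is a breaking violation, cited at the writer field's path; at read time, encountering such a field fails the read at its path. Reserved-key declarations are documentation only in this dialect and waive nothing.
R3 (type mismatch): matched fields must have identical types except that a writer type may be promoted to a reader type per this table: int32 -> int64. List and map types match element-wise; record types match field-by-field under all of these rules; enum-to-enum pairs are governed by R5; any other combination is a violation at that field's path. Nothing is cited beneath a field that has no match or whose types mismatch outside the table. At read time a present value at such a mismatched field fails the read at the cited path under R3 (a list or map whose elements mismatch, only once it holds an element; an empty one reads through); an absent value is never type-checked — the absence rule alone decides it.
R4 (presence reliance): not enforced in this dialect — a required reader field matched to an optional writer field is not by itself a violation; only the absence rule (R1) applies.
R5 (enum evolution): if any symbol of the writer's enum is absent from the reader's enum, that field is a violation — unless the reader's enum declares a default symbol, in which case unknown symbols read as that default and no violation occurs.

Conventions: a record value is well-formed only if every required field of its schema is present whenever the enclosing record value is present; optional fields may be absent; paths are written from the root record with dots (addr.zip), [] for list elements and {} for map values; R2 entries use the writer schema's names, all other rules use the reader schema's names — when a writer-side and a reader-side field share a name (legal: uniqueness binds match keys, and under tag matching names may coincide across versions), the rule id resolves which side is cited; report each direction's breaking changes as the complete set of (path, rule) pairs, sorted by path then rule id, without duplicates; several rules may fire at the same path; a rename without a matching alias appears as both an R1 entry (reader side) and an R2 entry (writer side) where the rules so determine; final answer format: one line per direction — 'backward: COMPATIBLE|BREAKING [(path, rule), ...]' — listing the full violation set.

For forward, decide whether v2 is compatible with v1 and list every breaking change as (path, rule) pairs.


each type pair in User: writer, then reader
forward for User (reader v1, writer v2):
  severity: paired with writer severity (Role -> Role; writer required)
  tags: paired with writer tags (map<string, int32> -> map<string, int32>; writer required)
  addr: paired with writer addr (Audit -> Audit; writer required)
  latitude: paired with writer latitude (float64 -> float64; writer optional)
  no writer field matches reader city
  rating: paired with writer rating (float64 -> float32; writer optional)
  quantity: paired with writer quantity (int32 -> int32; writer optional)
  addr.payload: paired with writer addr.payload (bytes -> bytes; writer required)
  addr.duration: paired with writer addr.duration (int32 -> int32; writer required)
  addr.age: paired with writer addr.age (int32 -> int32; writer required)
  rule R3 violated at rating
  => 1 violation(s): forward is BREAKING for User
the rest of the User diff is inert for this question:
  removed field city from record User -> fires only in the backward direction of User, which is not asked here
  field addr in record User: optional changed to required -> fires only in the backward direction of User, which is not asked here

forward: BREAKING [(rating, R3)]


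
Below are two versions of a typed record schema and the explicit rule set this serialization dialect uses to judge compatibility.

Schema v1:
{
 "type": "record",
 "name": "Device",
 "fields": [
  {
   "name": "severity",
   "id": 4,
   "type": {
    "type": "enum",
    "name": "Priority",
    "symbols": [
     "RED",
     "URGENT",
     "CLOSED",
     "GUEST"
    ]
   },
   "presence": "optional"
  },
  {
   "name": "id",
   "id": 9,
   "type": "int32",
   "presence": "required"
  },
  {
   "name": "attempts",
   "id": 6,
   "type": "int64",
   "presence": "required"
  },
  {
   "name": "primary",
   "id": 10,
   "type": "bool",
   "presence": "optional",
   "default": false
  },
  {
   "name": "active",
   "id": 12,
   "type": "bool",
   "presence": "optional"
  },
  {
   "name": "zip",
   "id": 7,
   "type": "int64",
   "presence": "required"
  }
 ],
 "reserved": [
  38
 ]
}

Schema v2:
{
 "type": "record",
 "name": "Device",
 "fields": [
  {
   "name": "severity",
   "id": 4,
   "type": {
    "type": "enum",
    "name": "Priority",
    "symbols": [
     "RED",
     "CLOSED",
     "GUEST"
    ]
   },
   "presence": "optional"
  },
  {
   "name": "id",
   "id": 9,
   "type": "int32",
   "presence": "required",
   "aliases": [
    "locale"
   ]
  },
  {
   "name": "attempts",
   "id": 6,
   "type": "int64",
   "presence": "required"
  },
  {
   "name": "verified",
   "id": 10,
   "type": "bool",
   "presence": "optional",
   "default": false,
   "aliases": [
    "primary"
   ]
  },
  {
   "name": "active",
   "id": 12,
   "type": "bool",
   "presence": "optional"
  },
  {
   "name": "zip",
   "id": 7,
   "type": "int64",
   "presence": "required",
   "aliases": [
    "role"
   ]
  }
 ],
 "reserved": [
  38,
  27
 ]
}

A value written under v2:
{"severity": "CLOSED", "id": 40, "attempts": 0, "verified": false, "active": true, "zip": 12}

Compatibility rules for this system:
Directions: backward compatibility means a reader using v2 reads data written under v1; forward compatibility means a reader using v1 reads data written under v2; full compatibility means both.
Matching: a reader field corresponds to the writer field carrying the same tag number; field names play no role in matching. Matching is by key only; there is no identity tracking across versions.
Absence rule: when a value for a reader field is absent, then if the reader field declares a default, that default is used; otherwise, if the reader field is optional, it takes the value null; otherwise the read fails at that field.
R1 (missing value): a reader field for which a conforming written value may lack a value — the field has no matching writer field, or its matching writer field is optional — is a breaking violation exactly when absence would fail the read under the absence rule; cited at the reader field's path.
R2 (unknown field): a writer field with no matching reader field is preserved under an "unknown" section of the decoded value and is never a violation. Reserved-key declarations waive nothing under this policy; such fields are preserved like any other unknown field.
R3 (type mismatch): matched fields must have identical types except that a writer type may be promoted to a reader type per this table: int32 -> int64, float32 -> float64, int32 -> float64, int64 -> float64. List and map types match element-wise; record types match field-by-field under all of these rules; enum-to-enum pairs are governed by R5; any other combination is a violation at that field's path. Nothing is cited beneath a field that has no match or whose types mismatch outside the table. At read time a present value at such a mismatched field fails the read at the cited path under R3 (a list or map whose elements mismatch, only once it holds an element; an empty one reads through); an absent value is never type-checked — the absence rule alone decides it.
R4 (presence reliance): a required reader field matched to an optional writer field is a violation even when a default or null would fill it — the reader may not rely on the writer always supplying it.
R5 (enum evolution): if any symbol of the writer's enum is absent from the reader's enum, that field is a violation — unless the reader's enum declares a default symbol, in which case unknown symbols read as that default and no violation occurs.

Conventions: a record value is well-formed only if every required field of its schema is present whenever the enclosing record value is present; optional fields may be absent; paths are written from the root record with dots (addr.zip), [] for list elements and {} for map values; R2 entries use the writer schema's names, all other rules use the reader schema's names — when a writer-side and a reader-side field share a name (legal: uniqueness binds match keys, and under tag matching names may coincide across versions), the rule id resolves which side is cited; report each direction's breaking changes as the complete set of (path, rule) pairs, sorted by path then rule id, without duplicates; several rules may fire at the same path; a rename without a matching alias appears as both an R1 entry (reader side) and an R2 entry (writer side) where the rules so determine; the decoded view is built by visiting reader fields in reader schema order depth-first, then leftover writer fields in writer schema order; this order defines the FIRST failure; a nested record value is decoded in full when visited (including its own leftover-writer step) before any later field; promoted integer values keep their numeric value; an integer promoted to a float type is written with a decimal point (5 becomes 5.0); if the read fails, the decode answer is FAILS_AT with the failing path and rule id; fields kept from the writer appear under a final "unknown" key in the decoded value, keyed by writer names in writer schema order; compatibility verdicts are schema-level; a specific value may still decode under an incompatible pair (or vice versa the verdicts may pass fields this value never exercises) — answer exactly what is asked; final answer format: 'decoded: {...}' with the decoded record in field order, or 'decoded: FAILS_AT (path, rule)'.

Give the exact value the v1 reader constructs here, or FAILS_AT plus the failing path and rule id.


decoded: {"severity": "CLOSED", "id": 40, "attempts": 0, "primary": false, "active": true, "zip": 12}

arrows below run writer -> reader for Device
decode (reader v1):
  severity := "CLOSED"
  id := 40
  attempts := 0
  primary := false (from writer verified)
  active := true
  zip := 12
  => decoded: {"severity": "CLOSED", "id": 40, "attempts": 0, "primary": false, "active": true, "zip": 12}
the rest of the Device diff is inert for this question:
  renamed field primary to verified in record Device (alias primary declared on the renamed field) -> inert under this dialect — no rule fires on Device and the result does not move
  enum Priority (field severity in record Device): symbol URGENT removed -> schema-level compatibility only; this Device value's decode is unchanged
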